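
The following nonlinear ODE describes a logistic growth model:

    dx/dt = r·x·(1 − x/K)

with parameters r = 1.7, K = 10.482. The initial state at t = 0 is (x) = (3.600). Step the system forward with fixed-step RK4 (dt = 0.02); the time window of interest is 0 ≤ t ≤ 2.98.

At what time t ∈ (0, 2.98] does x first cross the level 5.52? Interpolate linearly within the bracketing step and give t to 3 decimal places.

t=0.000: state=(3.600)
step 1 (dt=0.02): k1=(4.018), k2=(4.039), k3=(4.039), k4=(4.060); state += dt/6·(k1+2k2+2k3+k4)
t=0.020: state=(3.681)
t=0.040: state=(3.762)
t=0.060: state=(3.845)
continuing one RK4 step at a time; state shown every 5 steps (Δt=0.1):
t=0.100: state=(4.012)
t=0.200: state=(4.440)
t=0.300: state=(4.880)
t=0.400: state=(5.325)
t=0.440: state=(5.503)
next step: t=0.460: state=(5.592) — x has crossed 5.52
linear interpolation between t=0.440 (5.50290) and t=0.460 (5.59169) → t≈0.444

t = 0.444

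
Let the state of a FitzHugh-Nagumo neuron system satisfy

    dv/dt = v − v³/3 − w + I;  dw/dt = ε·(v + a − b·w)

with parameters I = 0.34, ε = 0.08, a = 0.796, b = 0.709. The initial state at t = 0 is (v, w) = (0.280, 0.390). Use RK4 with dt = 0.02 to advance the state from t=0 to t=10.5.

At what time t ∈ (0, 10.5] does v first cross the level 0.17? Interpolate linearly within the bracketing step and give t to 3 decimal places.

t = 9.790

t=0.000: state=(0.280, 0.390)
step 1 (dt=0.02): k1=(0.223, 0.064), k2=(0.224, 0.064), k3=(0.224, 0.064), k4=(0.226, 0.064); state += dt/6·(k1+2k2+2k3+k4)
t=0.020: state=(0.284, 0.391)
t=0.040: state=(0.289, 0.393)
t=0.060: state=(0.294, 0.394)
continuing one RK4 step at a time; state shown every 25 steps (Δt=0.5):
t=0.500: state=(0.411, 0.424)
t=1.000: state=(0.586, 0.463)
t=1.500: state=(0.802, 0.509)
t=2.000: state=(1.033, 0.562)
t=2.500: state=(1.229, 0.623)
t=3.000: state=(1.355, 0.688)
t=3.500: state=(1.412, 0.755)
t=4.000: state=(1.421, 0.821)
t=4.500: state=(1.401, 0.885)
t=5.000: state=(1.363, 0.946)
t=5.500: state=(1.314, 1.004)
t=6.000: state=(1.257, 1.058)
t=6.500: state=(1.191, 1.108)
t=7.000: state=(1.116, 1.154)
t=7.500: state=(1.028, 1.196)
t=8.000: state=(0.924, 1.232)
t=8.500: state=(0.793, 1.263)
t=9.000: state=(0.620, 1.287)
t=9.500: state=(0.372, 1.302)
t=9.780: state=(0.178, 1.306)
next step: t=9.800: state=(0.162, 1.306) — v has crossed 0.17
linear interpolation between t=9.780 (0.17799) and t=9.800 (0.16204) → t≈9.790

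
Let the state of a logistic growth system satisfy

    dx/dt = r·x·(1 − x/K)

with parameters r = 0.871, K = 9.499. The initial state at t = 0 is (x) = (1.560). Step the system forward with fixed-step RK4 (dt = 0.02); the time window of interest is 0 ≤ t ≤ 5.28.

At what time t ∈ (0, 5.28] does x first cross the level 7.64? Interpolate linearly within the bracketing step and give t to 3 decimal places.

t = 3.491

t=0.000: state=(1.560)
step 1 (dt=0.02): k1=(1.136), k2=(1.142), k3=(1.142), k4=(1.149); state += dt/6·(k1+2k2+2k3+k4)
t=0.020: state=(1.583)
t=0.040: state=(1.606)
t=0.060: state=(1.629)
continuing one RK4 step at a time; state shown every 10 steps (Δt=0.2):
t=0.200: state=(1.801)
t=0.400: state=(2.069)
t=0.600: state=(2.364)
t=0.800: state=(2.687)
t=1.000: state=(3.035)
t=1.200: state=(3.405)
t=1.400: state=(3.795)
t=1.600: state=(4.197)
t=1.800: state=(4.609)
t=2.000: state=(5.022)
t=2.200: state=(5.431)
t=2.400: state=(5.830)
t=2.600: state=(6.214)
t=2.800: state=(6.578)
t=3.000: state=(6.918)
t=3.200: state=(7.232)
t=3.400: state=(7.519)
t=3.480: state=(7.626)
next step: t=3.500: state=(7.652) — x has crossed 7.64
linear interpolation between t=3.480 (7.62593) and t=3.500 (7.65199) → t≈3.491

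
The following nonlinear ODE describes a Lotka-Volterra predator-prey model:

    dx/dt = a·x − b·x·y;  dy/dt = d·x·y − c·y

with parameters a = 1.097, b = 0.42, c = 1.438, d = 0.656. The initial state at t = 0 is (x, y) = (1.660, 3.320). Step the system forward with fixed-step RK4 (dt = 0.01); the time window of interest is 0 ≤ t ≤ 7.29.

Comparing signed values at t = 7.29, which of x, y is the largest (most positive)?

t=0.000: state=(1.660, 3.320)
step 1 (dt=0.01): k1=(-0.494, -1.159), k2=(-0.489, -1.162), k3=(-0.489, -1.162), k4=(-0.484, -1.165); state += dt/6·(k1+2k2+2k3+k4)
t=0.010: state=(1.655, 3.308)
t=0.020: state=(1.650, 3.297)
t=0.030: state=(1.646, 3.285)
continuing one RK4 step at a time; state shown every 25 steps (Δt=0.25):
t=0.250: state=(1.566, 3.017)
t=0.500: state=(1.525, 2.711)
t=0.750: state=(1.532, 2.430)
t=1.000: state=(1.582, 2.188)
t=1.250: state=(1.672, 1.994)
t=1.500: state=(1.798, 1.849)
t=1.750: state=(1.959, 1.755)
t=2.000: state=(2.149, 1.715)
t=2.250: state=(2.360, 1.732)
t=2.500: state=(2.579, 1.813)
t=2.750: state=(2.784, 1.965)
t=3.000: state=(2.946, 2.196)
t=3.250: state=(3.029, 2.505)
t=3.500: state=(3.006, 2.873)
t=3.750: state=(2.867, 3.251)
t=4.000: state=(2.634, 3.566)
t=4.250: state=(2.357, 3.749)
t=4.500: state=(2.087, 3.766)
t=4.750: state=(1.860, 3.631)
t=5.000: state=(1.691, 3.388)
t=5.250: state=(1.583, 3.091)
t=5.500: state=(1.530, 2.783)
t=5.750: state=(1.526, 2.494)
t=6.000: state=(1.566, 2.242)
t=6.250: state=(1.647, 2.036)
t=6.500: state=(1.765, 1.879)
t=6.750: state=(1.917, 1.773)
t=7.000: state=(2.101, 1.720)
t=7.250: state=(2.308, 1.723)
t=7.290: state=(2.343, 1.729)
compare at T: x=2.343, y=1.729

largest component: x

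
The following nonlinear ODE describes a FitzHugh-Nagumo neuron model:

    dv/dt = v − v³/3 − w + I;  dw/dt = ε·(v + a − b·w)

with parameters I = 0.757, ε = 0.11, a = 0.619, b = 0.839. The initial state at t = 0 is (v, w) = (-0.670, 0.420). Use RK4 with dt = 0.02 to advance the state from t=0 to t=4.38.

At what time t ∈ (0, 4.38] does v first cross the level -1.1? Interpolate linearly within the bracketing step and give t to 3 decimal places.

t=0.000: state=(-0.670, 0.420)
step 1 (dt=0.02): k1=(-0.233, -0.044), k2=(-0.234, -0.045), k3=(-0.234, -0.045), k4=(-0.234, -0.045); state += dt/6·(k1+2k2+2k3+k4)
t=0.020: state=(-0.675, 0.419)
t=0.040: state=(-0.679, 0.418)
t=0.060: state=(-0.684, 0.417)
continuing one RK4 step at a time; state shown every 10 steps (Δt=0.2):
t=0.200: state=(-0.718, 0.411)
t=0.400: state=(-0.769, 0.400)
t=0.600: state=(-0.822, 0.389)
t=0.800: state=(-0.876, 0.377)
t=1.000: state=(-0.931, 0.364)
t=1.200: state=(-0.984, 0.350)
t=1.400: state=(-1.034, 0.335)
t=1.600: state=(-1.081, 0.319)
t=1.680: state=(-1.098, 0.313)
next step: t=1.700: state=(-1.102, 0.311) — v has crossed -1.1
linear interpolation between t=1.680 (-1.09814) and t=1.700 (-1.10237) → t≈1.689

t = 1.689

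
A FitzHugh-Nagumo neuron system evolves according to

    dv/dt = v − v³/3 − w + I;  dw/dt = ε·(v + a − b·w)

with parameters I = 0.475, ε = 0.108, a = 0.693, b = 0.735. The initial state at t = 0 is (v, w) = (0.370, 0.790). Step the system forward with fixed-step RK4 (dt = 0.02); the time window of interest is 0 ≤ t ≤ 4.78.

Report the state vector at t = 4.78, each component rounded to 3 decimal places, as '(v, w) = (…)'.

(v, w) = (-0.742, 0.907)

t=0.000: state=(0.370, 0.790)
step 1 (dt=0.02): k1=(0.038, 0.052), k2=(0.038, 0.052), k3=(0.038, 0.052), k4=(0.038, 0.052); state += dt/6·(k1+2k2+2k3+k4)
t=0.020: state=(0.371, 0.791)
t=0.040: state=(0.372, 0.792)
t=0.060: state=(0.372, 0.793)
continuing one RK4 step at a time; state shown every 10 steps (Δt=0.2):
t=0.200: state=(0.377, 0.800)
t=0.400: state=(0.384, 0.811)
t=0.600: state=(0.389, 0.821)
t=0.800: state=(0.393, 0.831)
t=1.000: state=(0.395, 0.842)
t=1.200: state=(0.396, 0.852)
t=1.400: state=(0.394, 0.862)
t=1.600: state=(0.390, 0.871)
t=1.800: state=(0.384, 0.881)
t=2.000: state=(0.374, 0.890)
t=2.200: state=(0.360, 0.899)
t=2.400: state=(0.342, 0.907)
t=2.600: state=(0.319, 0.914)
t=2.800: state=(0.289, 0.921)
t=3.000: state=(0.252, 0.928)
t=3.200: state=(0.206, 0.933)
t=3.400: state=(0.150, 0.937)
t=3.600: state=(0.080, 0.939)
t=3.800: state=(-0.005, 0.940)
t=4.000: state=(-0.109, 0.939)
t=4.200: state=(-0.235, 0.935)
t=4.400: state=(-0.386, 0.929)
t=4.600: state=(-0.563, 0.919)
t=4.780: state=(-0.742, 0.907)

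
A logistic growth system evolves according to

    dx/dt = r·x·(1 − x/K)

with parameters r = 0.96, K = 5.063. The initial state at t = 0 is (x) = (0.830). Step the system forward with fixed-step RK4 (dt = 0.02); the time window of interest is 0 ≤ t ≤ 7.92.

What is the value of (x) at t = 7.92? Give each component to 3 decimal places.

(x) = (5.050)

t=0.000: state=(0.830)
step 1 (dt=0.02): k1=(0.666), k2=(0.670), k3=(0.670), k4=(0.675); state += dt/6·(k1+2k2+2k3+k4)
t=0.020: state=(0.843)
t=0.040: state=(0.857)
t=0.060: state=(0.871)
continuing one RK4 step at a time; state shown every 25 steps (Δt=0.5):
t=0.500: state=(1.218)
t=1.000: state=(1.715)
t=1.500: state=(2.293)
t=2.000: state=(2.897)
t=2.500: state=(3.461)
t=3.000: state=(3.936)
t=3.500: state=(4.301)
t=4.000: state=(4.563)
t=4.500: state=(4.741)
t=5.000: state=(4.859)
t=5.500: state=(4.935)
t=6.000: state=(4.983)
t=6.500: state=(5.013)
t=7.000: state=(5.032)
t=7.500: state=(5.044)
t=7.920: state=(5.050)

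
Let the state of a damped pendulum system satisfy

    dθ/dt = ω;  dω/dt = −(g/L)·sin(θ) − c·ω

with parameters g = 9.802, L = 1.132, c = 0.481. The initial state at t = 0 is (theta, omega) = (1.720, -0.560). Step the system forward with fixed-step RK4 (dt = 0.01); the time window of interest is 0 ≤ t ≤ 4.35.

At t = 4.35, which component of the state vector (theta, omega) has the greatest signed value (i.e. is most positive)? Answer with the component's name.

t=0.000: state=(1.720, -0.560)
step 1 (dt=0.01): k1=(-0.560, -8.293), k2=(-0.601, -8.277), k3=(-0.601, -8.277), k4=(-0.643, -8.261); state += dt/6·(k1+2k2+2k3+k4)
t=0.010: state=(1.714, -0.643)
t=0.020: state=(1.707, -0.725)
t=0.030: state=(1.699, -0.807)
continuing one RK4 step at a time; state shown every 20 steps (Δt=0.2):
t=0.200: state=(1.446, -2.153)
t=0.400: state=(0.876, -3.461)
t=0.600: state=(0.119, -3.915)
t=0.800: state=(-0.605, -3.138)
t=1.000: state=(-1.085, -1.595)
t=1.200: state=(-1.235, 0.082)
t=1.400: state=(-1.063, 1.595)
t=1.600: state=(-0.625, 2.688)
t=1.800: state=(-0.042, 2.974)
t=2.000: state=(0.500, 2.307)
t=2.200: state=(0.841, 1.044)
t=2.400: state=(0.910, -0.344)
t=2.600: state=(0.717, -1.530)
t=2.800: state=(0.331, -2.222)
t=3.000: state=(-0.123, -2.181)
t=3.200: state=(-0.496, -1.458)
t=3.400: state=(-0.682, -0.381)
t=3.600: state=(-0.648, 0.696)
t=3.800: state=(-0.423, 1.489)
t=4.000: state=(-0.087, 1.771)
t=4.200: state=(0.245, 1.466)
t=4.350: state=(0.428, 0.941)
compare at T: theta=0.428, omega=0.941

largest component: omega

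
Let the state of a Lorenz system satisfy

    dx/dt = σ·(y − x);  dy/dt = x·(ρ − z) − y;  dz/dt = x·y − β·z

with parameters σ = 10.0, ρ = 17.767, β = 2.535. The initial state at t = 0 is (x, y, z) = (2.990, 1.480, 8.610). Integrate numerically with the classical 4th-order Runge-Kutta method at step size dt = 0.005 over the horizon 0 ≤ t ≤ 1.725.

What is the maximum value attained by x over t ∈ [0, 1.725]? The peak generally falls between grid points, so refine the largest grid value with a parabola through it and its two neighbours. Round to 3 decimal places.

t=0.000: state=(2.990, 1.480, 8.610)
step 1 (dt=0.005): k1=(-15.100, 25.899, -17.401), k2=(-14.075, 25.617, -17.156), k3=(-14.108, 25.640, -17.155), k4=(-13.113, 25.376, -16.914); state += dt/6·(k1+2k2+2k3+k4)
t=0.005: state=(2.920, 1.608, 8.524)
t=0.010: state=(2.859, 1.734, 8.441)
t=0.015: state=(2.807, 1.858, 8.360)
continuing one RK4 step at a time; state shown every 20 steps (Δt=0.1):
t=0.100: state=(2.930, 3.931, 7.351)
t=0.200: state=(4.709, 7.252, 7.574)
t=0.300: state=(7.935, 11.649, 11.285)
t=0.400: state=(11.015, 12.550, 19.733)
t=0.500: state=(9.786, 6.062, 24.456)
t=0.600: state=(5.457, 1.448, 21.269)
t=0.700: state=(2.567, 0.777, 16.825)
t=0.800: state=(1.572, 1.203, 13.219)
t=0.900: state=(1.598, 1.962, 10.471)
t=1.000: state=(2.273, 3.283, 8.565)
t=1.100: state=(3.724, 5.687, 7.825)
t=1.200: state=(6.313, 9.522, 9.474)
t=1.300: state=(9.700, 12.716, 15.634)
t=1.400: state=(10.797, 9.415, 23.070)
t=1.500: state=(7.501, 3.239, 22.973)
t=1.600: state=(3.852, 1.163, 18.773)
t=1.700: state=(2.149, 1.285, 14.853)
t=1.725: state=(1.973, 1.422, 14.008)
largest grid value and its neighbours: x(0.425)=11.23329, x(0.430)=11.23473, x(0.435)=11.22146
parabola through these three points peaks at t≈0.428 with x≈11.23592

max x = 11.236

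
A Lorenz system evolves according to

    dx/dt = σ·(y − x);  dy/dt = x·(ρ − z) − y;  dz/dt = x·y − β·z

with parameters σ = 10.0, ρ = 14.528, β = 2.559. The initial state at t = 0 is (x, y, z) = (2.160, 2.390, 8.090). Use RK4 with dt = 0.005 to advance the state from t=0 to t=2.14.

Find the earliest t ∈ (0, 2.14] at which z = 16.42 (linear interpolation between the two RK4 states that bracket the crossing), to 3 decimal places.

t = 0.455

t=0.000: state=(2.160, 2.390, 8.090)
step 1 (dt=0.005): k1=(2.300, 11.516, -15.540), k2=(2.530, 11.608, -15.364), k3=(2.527, 11.611, -15.364), k4=(2.754, 11.706, -15.187); state += dt/6·(k1+2k2+2k3+k4)
t=0.005: state=(2.173, 2.448, 8.013)
t=0.010: state=(2.188, 2.507, 7.938)
t=0.015: state=(2.205, 2.567, 7.865)
continuing one RK4 step at a time; state shown every 20 steps (Δt=0.1):
t=0.100: state=(2.794, 3.802, 6.929)
t=0.200: state=(4.185, 5.974, 6.868)
t=0.300: state=(6.347, 8.800, 8.809)
t=0.400: state=(8.649, 10.425, 13.482)
t=0.455: state=(9.268, 9.632, 16.407)
next step: t=0.460: state=(9.282, 9.492, 16.639) — z has crossed 16.42
linear interpolation between t=0.455 (16.40732) and t=0.460 (16.63940) → t≈0.455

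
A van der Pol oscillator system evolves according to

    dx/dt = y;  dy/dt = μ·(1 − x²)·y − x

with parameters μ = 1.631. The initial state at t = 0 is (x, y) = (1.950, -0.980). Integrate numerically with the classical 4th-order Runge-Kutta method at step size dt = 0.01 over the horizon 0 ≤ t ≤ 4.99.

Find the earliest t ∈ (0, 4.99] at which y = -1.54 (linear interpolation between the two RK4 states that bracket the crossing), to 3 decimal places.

t=0.000: state=(1.950, -0.980)
step 1 (dt=0.01): k1=(-0.980, 2.529), k2=(-0.967, 2.446), k3=(-0.968, 2.449), k4=(-0.956, 2.369); state += dt/6·(k1+2k2+2k3+k4)
t=0.010: state=(1.940, -0.956)
t=0.020: state=(1.931, -0.933)
t=0.030: state=(1.922, -0.911)
continuing one RK4 step at a time; state shown every 20 steps (Δt=0.2):
t=0.200: state=(1.788, -0.695)
t=0.400: state=(1.659, -0.622)
t=0.600: state=(1.535, -0.628)
t=0.800: state=(1.405, -0.676)
t=1.000: state=(1.262, -0.761)
t=1.200: state=(1.097, -0.892)
t=1.400: state=(0.900, -1.092)
t=1.600: state=(0.653, -1.406)
t=1.660: state=(0.565, -1.533)
next step: t=1.670: state=(0.549, -1.556) — y has crossed -1.54
linear interpolation between t=1.660 (-1.53339) and t=1.670 (-1.55634) → t≈1.663

t = 1.663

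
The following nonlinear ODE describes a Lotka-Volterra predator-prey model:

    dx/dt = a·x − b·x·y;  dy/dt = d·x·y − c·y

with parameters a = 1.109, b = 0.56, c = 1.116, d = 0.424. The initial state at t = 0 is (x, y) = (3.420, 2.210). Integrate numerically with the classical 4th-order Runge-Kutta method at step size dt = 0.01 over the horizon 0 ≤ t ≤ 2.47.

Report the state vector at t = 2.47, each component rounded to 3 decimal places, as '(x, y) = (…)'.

(x, y) = (1.933, 1.914)

t=0.000: state=(3.420, 2.210)
step 1 (dt=0.01): k1=(-0.440, 0.738), k2=(-0.447, 0.737), k3=(-0.447, 0.737), k4=(-0.453, 0.737); state += dt/6·(k1+2k2+2k3+k4)
t=0.010: state=(3.416, 2.217)
t=0.020: state=(3.411, 2.225)
t=0.030: state=(3.406, 2.232)
continuing one RK4 step at a time; state shown every 10 steps (Δt=0.1):
t=0.100: state=(3.369, 2.283)
t=0.200: state=(3.306, 2.352)
t=0.300: state=(3.232, 2.417)
t=0.400: state=(3.149, 2.475)
t=0.500: state=(3.059, 2.525)
t=0.600: state=(2.963, 2.566)
t=0.700: state=(2.865, 2.597)
t=0.800: state=(2.766, 2.617)
t=0.900: state=(2.669, 2.626)
t=1.000: state=(2.574, 2.625)
t=1.100: state=(2.483, 2.613)
t=1.200: state=(2.398, 2.592)
t=1.300: state=(2.319, 2.562)
t=1.400: state=(2.247, 2.525)
t=1.500: state=(2.182, 2.480)
t=1.600: state=(2.125, 2.430)
t=1.700: state=(2.075, 2.376)
t=1.800: state=(2.033, 2.318)
t=1.900: state=(1.998, 2.259)
t=2.000: state=(1.971, 2.197)
t=2.100: state=(1.950, 2.136)
t=2.200: state=(1.937, 2.074)
t=2.300: state=(1.930, 2.013)
t=2.400: state=(1.929, 1.954)
t=2.470: state=(1.933, 1.914)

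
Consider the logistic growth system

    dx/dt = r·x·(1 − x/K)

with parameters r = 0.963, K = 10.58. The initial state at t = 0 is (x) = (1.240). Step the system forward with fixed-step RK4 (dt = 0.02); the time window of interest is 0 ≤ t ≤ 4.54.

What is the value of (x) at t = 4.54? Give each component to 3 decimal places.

(x) = (9.661)

t=0.000: state=(1.240)
step 1 (dt=0.02): k1=(1.054), k2=(1.062), k3=(1.062), k4=(1.070); state += dt/6·(k1+2k2+2k3+k4)
t=0.020: state=(1.261)
t=0.040: state=(1.283)
t=0.060: state=(1.305)
continuing one RK4 step at a time; state shown every 10 steps (Δt=0.2):
t=0.200: state=(1.467)
t=0.400: state=(1.728)
t=0.600: state=(2.024)
t=0.800: state=(2.358)
t=1.000: state=(2.730)
t=1.200: state=(3.138)
t=1.400: state=(3.579)
t=1.600: state=(4.048)
t=1.800: state=(4.539)
t=2.000: state=(5.044)
t=2.200: state=(5.553)
t=2.400: state=(6.057)
t=2.600: state=(6.547)
t=2.800: state=(7.016)
t=3.000: state=(7.456)
t=3.200: state=(7.863)
t=3.400: state=(8.233)
t=3.600: state=(8.566)
t=3.800: state=(8.861)
t=4.000: state=(9.121)
t=4.200: state=(9.347)
t=4.400: state=(9.542)
t=4.540: state=(9.661)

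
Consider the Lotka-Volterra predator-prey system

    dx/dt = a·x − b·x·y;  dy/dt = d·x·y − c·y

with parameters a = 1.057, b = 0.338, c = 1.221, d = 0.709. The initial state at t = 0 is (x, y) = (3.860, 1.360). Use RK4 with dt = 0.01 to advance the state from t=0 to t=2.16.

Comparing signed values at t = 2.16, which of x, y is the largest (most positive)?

t=0.000: state=(3.860, 1.360)
step 1 (dt=0.01): k1=(2.306, 2.061), k2=(2.299, 2.088), k3=(2.299, 2.088), k4=(2.292, 2.116); state += dt/6·(k1+2k2+2k3+k4)
t=0.010: state=(3.883, 1.381)
t=0.020: state=(3.906, 1.402)
t=0.030: state=(3.929, 1.424)
continuing one RK4 step at a time; state shown every 10 steps (Δt=0.1):
t=0.100: state=(4.082, 1.595)
t=0.200: state=(4.278, 1.899)
t=0.300: state=(4.431, 2.290)
t=0.400: state=(4.522, 2.785)
t=0.500: state=(4.529, 3.399)
t=0.600: state=(4.433, 4.136)
t=0.700: state=(4.225, 4.979)
t=0.800: state=(3.909, 5.883)
t=0.900: state=(3.507, 6.775)
t=1.000: state=(3.058, 7.569)
t=1.100: state=(2.603, 8.187)
t=1.200: state=(2.178, 8.582)
t=1.300: state=(1.805, 8.744)
t=1.400: state=(1.493, 8.696)
t=1.500: state=(1.241, 8.477)
t=1.600: state=(1.042, 8.133)
t=1.700: state=(0.886, 7.705)
t=1.800: state=(0.765, 7.229)
t=1.900: state=(0.671, 6.731)
t=2.000: state=(0.599, 6.231)
t=2.100: state=(0.544, 5.743)
t=2.160: state=(0.518, 5.459)
compare at T: x=0.518, y=5.459

largest component: y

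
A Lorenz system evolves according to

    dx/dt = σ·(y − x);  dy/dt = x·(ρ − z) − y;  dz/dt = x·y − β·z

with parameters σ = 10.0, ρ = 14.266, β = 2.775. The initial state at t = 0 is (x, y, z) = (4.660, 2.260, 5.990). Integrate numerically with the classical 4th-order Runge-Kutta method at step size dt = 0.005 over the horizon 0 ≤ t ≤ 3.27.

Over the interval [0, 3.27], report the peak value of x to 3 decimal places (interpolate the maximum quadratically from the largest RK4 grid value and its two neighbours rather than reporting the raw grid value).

t=0.000: state=(4.660, 2.260, 5.990)
step 1 (dt=0.005): k1=(-24.000, 36.306, -6.091), k2=(-22.492, 35.789, -5.766), k3=(-22.543, 35.818, -5.766), k4=(-21.082, 35.325, -5.451); state += dt/6·(k1+2k2+2k3+k4)
t=0.005: state=(4.547, 2.439, 5.961)
t=0.010: state=(4.449, 2.613, 5.935)
t=0.015: state=(4.364, 2.784, 5.913)
continuing one RK4 step at a time; state shown every 40 steps (Δt=0.2):
t=0.200: state=(6.166, 8.578, 7.763)
t=0.400: state=(9.507, 8.800, 17.659)
t=0.600: state=(4.697, 2.441, 15.607)
t=0.800: state=(2.776, 2.854, 10.154)
t=1.000: state=(4.315, 5.750, 8.091)
t=1.200: state=(7.931, 9.508, 12.567)
t=1.400: state=(7.373, 5.397, 17.194)
t=1.600: state=(4.040, 3.232, 12.998)
t=1.800: state=(4.115, 4.865, 9.777)
t=2.000: state=(6.568, 8.023, 11.109)
t=2.200: state=(7.820, 7.161, 15.909)
t=2.400: state=(5.283, 4.129, 14.440)
t=2.600: state=(4.424, 4.686, 11.242)
t=2.800: state=(5.923, 6.996, 11.118)
t=3.000: state=(7.444, 7.494, 14.523)
t=3.200: state=(6.051, 5.037, 14.831)
t=3.270: state=(5.413, 4.639, 13.957)
largest grid value and its neighbours: x(0.375)=9.57642, x(0.380)=9.57964, x(0.385)=9.57431
parabola through these three points peaks at t≈0.379 with x≈9.57970

max x = 9.580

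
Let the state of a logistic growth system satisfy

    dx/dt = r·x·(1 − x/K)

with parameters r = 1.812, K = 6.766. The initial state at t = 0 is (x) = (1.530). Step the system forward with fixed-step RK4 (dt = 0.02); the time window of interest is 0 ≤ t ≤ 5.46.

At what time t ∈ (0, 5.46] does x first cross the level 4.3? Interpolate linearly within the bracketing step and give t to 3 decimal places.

t=0.000: state=(1.530)
step 1 (dt=0.02): k1=(2.145), k2=(2.167), k3=(2.167), k4=(2.188); state += dt/6·(k1+2k2+2k3+k4)
t=0.020: state=(1.573)
t=0.040: state=(1.618)
t=0.060: state=(1.663)
continuing one RK4 step at a time; state shown every 10 steps (Δt=0.2):
t=0.200: state=(2.001)
t=0.400: state=(2.546)
t=0.600: state=(3.141)
t=0.800: state=(3.752)
t=0.980: state=(4.283)
next step: t=1.000: state=(4.340) — x has crossed 4.3
linear interpolation between t=0.980 (4.28345) and t=1.000 (4.34012) → t≈0.986

t = 0.986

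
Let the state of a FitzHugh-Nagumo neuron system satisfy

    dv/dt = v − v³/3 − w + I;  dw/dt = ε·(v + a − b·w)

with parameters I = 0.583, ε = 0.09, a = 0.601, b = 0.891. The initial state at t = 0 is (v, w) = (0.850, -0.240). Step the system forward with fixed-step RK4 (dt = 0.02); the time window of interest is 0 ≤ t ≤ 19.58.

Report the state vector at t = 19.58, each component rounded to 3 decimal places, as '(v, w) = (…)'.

t=0.000: state=(0.850, -0.240)
step 1 (dt=0.02): k1=(1.468, 0.150), k2=(1.471, 0.151), k3=(1.471, 0.151), k4=(1.473, 0.152); state += dt/6·(k1+2k2+2k3+k4)
t=0.020: state=(0.879, -0.237)
t=0.040: state=(0.909, -0.234)
t=0.060: state=(0.938, -0.231)
continuing one RK4 step at a time; state shown every 50 steps (Δt=1):
t=1.000: state=(1.864, -0.042)
t=2.000: state=(1.926, 0.180)
t=3.000: state=(1.857, 0.381)
t=4.000: state=(1.780, 0.561)
t=5.000: state=(1.702, 0.720)
t=6.000: state=(1.623, 0.861)
t=7.000: state=(1.543, 0.983)
t=8.000: state=(1.460, 1.089)
t=9.000: state=(1.374, 1.180)
t=10.000: state=(1.284, 1.256)
t=11.000: state=(1.185, 1.318)
t=12.000: state=(1.073, 1.366)
t=13.000: state=(0.937, 1.400)
t=14.000: state=(0.753, 1.417)
t=15.000: state=(0.453, 1.413)
t=16.000: state=(-0.189, 1.371)
t=17.000: state=(-1.440, 1.248)
t=18.000: state=(-1.909, 1.051)
t=19.000: state=(-1.881, 0.857)
t=19.580: state=(-1.842, 0.754)

(v, w) = (-1.842, 0.754)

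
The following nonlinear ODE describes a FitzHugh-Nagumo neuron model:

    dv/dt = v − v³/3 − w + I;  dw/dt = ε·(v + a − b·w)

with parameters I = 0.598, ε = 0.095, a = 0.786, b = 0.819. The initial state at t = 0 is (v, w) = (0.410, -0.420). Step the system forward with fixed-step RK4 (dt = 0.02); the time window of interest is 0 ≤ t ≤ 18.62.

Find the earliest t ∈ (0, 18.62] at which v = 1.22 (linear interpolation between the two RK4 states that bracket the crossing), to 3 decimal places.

t = 0.519

t=0.000: state=(0.410, -0.420)
step 1 (dt=0.02): k1=(1.405, 0.146), k2=(1.415, 0.148), k3=(1.415, 0.148), k4=(1.425, 0.149); state += dt/6·(k1+2k2+2k3+k4)
t=0.020: state=(0.438, -0.417)
t=0.040: state=(0.467, -0.414)
t=0.060: state=(0.496, -0.411)
t=0.500: state=(1.191, -0.330)
next step: t=0.520: state=(1.222, -0.326) — v has crossed 1.22
linear interpolation between t=0.500 (1.19074) and t=0.520 (1.22168) → t≈0.519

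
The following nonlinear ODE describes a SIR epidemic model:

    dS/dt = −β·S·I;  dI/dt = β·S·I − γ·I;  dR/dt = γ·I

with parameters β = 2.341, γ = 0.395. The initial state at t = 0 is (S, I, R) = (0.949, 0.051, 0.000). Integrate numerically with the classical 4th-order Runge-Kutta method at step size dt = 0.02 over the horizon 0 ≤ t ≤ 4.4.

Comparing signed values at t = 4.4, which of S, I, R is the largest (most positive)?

t=0.000: state=(0.949, 0.051, 0.000)
step 1 (dt=0.02): k1=(-0.113, 0.093, 0.020), k2=(-0.115, 0.095, 0.021), k3=(-0.115, 0.095, 0.021), k4=(-0.117, 0.096, 0.021); state += dt/6·(k1+2k2+2k3+k4)
t=0.020: state=(0.947, 0.053, 0.000)
t=0.040: state=(0.944, 0.055, 0.001)
t=0.060: state=(0.942, 0.057, 0.001)
continuing one RK4 step at a time; state shown every 10 steps (Δt=0.2):
t=0.200: state=(0.922, 0.073, 0.005)
t=0.400: state=(0.885, 0.103, 0.012)
t=0.600: state=(0.836, 0.143, 0.021)
t=0.800: state=(0.773, 0.192, 0.035)
t=1.000: state=(0.697, 0.251, 0.052)
t=1.200: state=(0.611, 0.315, 0.074)
t=1.400: state=(0.519, 0.379, 0.102)
t=1.600: state=(0.429, 0.437, 0.134)
t=1.800: state=(0.345, 0.484, 0.170)
t=2.000: state=(0.273, 0.517, 0.210)
t=2.200: state=(0.213, 0.535, 0.252)
t=2.400: state=(0.166, 0.540, 0.294)
t=2.600: state=(0.129, 0.534, 0.337)
t=2.800: state=(0.101, 0.521, 0.378)
t=3.000: state=(0.079, 0.502, 0.419)
t=3.200: state=(0.063, 0.479, 0.458)
t=3.400: state=(0.051, 0.455, 0.495)
t=3.600: state=(0.041, 0.429, 0.530)
t=3.800: state=(0.034, 0.404, 0.562)
t=4.000: state=(0.028, 0.378, 0.593)
t=4.200: state=(0.024, 0.354, 0.622)
t=4.400: state=(0.020, 0.330, 0.649)
compare at T: S=0.020, I=0.330, R=0.649

largest component: R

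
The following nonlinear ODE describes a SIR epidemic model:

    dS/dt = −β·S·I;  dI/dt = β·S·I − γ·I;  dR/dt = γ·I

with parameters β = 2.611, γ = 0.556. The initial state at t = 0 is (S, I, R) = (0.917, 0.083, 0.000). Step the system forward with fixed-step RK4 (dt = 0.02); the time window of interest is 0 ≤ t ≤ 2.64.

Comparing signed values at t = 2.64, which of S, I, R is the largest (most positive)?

t=0.000: state=(0.917, 0.083, 0.000)
step 1 (dt=0.02): k1=(-0.199, 0.153, 0.046), k2=(-0.202, 0.155, 0.047), k3=(-0.202, 0.155, 0.047), k4=(-0.205, 0.157, 0.048); state += dt/6·(k1+2k2+2k3+k4)
t=0.020: state=(0.913, 0.086, 0.001)
t=0.040: state=(0.909, 0.089, 0.002)
t=0.060: state=(0.904, 0.093, 0.003)
continuing one RK4 step at a time; state shown every 5 steps (Δt=0.1):
t=0.100: state=(0.895, 0.099, 0.005)
t=0.200: state=(0.870, 0.119, 0.011)
t=0.300: state=(0.842, 0.140, 0.018)
t=0.400: state=(0.809, 0.164, 0.027)
t=0.500: state=(0.772, 0.191, 0.037)
t=0.600: state=(0.732, 0.220, 0.048)
t=0.700: state=(0.688, 0.251, 0.061)
t=0.800: state=(0.642, 0.282, 0.076)
t=0.900: state=(0.594, 0.314, 0.093)
t=1.000: state=(0.545, 0.344, 0.111)
t=1.100: state=(0.496, 0.373, 0.131)
t=1.200: state=(0.449, 0.399, 0.152)
t=1.300: state=(0.403, 0.422, 0.175)
t=1.400: state=(0.360, 0.441, 0.199)
t=1.500: state=(0.320, 0.456, 0.224)
t=1.600: state=(0.284, 0.466, 0.250)
t=1.700: state=(0.251, 0.473, 0.276)
t=1.800: state=(0.222, 0.476, 0.302)
t=1.900: state=(0.196, 0.475, 0.329)
t=2.000: state=(0.173, 0.472, 0.355)
t=2.100: state=(0.153, 0.466, 0.381)
t=2.200: state=(0.136, 0.457, 0.407)
t=2.300: state=(0.121, 0.447, 0.432)
t=2.400: state=(0.107, 0.436, 0.457)
t=2.500: state=(0.096, 0.424, 0.480)
t=2.600: state=(0.086, 0.410, 0.504)
t=2.640: state=(0.083, 0.405, 0.513)
compare at T: S=0.083, I=0.405, R=0.513

largest component: R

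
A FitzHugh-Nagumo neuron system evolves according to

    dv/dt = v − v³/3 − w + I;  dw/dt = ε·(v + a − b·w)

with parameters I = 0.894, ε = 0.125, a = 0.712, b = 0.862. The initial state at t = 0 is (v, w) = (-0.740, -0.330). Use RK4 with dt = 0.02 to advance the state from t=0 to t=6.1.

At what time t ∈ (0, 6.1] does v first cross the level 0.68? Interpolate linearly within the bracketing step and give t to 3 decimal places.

t=0.000: state=(-0.740, -0.330)
step 1 (dt=0.02): k1=(0.619, 0.032), k2=(0.622, 0.033), k3=(0.622, 0.033), k4=(0.624, 0.034); state += dt/6·(k1+2k2+2k3+k4)
t=0.020: state=(-0.728, -0.329)
t=0.040: state=(-0.715, -0.329)
t=0.060: state=(-0.702, -0.328)
continuing one RK4 step at a time; state shown every 10 steps (Δt=0.2):
t=0.200: state=(-0.610, -0.322)
t=0.400: state=(-0.465, -0.311)
t=0.600: state=(-0.299, -0.296)
t=0.800: state=(-0.103, -0.277)
t=1.000: state=(0.132, -0.253)
t=1.200: state=(0.410, -0.224)
t=1.360: state=(0.664, -0.195)
next step: t=1.380: state=(0.697, -0.191) — v has crossed 0.68
linear interpolation between t=1.360 (0.66362) and t=1.380 (0.69687) → t≈1.370

t = 1.370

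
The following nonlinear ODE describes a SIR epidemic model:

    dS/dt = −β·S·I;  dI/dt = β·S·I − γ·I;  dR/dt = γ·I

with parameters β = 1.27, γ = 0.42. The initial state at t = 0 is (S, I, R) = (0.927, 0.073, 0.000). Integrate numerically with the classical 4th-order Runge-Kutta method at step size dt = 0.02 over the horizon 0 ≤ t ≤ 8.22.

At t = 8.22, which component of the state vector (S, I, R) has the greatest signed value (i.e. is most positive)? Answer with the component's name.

t=0.000: state=(0.927, 0.073, 0.000)
step 1 (dt=0.02): k1=(-0.086, 0.055, 0.031), k2=(-0.087, 0.056, 0.031), k3=(-0.087, 0.056, 0.031), k4=(-0.087, 0.056, 0.031); state += dt/6·(k1+2k2+2k3+k4)
t=0.020: state=(0.925, 0.074, 0.001)
t=0.040: state=(0.924, 0.075, 0.001)
t=0.060: state=(0.922, 0.076, 0.002)
continuing one RK4 step at a time; state shown every 25 steps (Δt=0.5):
t=0.500: state=(0.876, 0.105, 0.019)
t=1.000: state=(0.810, 0.145, 0.045)
t=1.500: state=(0.728, 0.192, 0.080)
t=2.000: state=(0.634, 0.240, 0.126)
t=2.500: state=(0.537, 0.282, 0.181)
t=3.000: state=(0.444, 0.313, 0.243)
t=3.500: state=(0.362, 0.327, 0.311)
t=4.000: state=(0.294, 0.326, 0.380)
t=4.500: state=(0.240, 0.313, 0.447)
t=5.000: state=(0.198, 0.291, 0.511)
t=5.500: state=(0.166, 0.265, 0.569)
t=6.000: state=(0.141, 0.237, 0.622)
t=6.500: state=(0.123, 0.209, 0.668)
t=7.000: state=(0.108, 0.182, 0.709)
t=7.500: state=(0.097, 0.157, 0.745)
t=8.000: state=(0.089, 0.135, 0.776)
t=8.220: state=(0.086, 0.127, 0.788)
compare at T: S=0.086, I=0.127, R=0.788

largest component: R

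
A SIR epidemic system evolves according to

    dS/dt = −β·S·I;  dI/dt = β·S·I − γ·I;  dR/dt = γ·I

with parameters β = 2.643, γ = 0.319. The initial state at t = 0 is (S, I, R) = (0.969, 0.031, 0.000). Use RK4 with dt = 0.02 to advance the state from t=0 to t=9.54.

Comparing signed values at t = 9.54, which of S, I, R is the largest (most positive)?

largest component: R

t=0.000: state=(0.969, 0.031, 0.000)
step 1 (dt=0.02): k1=(-0.079, 0.070, 0.010), k2=(-0.081, 0.071, 0.010), k3=(-0.081, 0.071, 0.010), k4=(-0.083, 0.073, 0.010); state += dt/6·(k1+2k2+2k3+k4)
t=0.020: state=(0.967, 0.032, 0.000)
t=0.040: state=(0.966, 0.034, 0.000)
t=0.060: state=(0.964, 0.035, 0.001)
continuing one RK4 step at a time; state shown every 25 steps (Δt=0.5):
t=0.500: state=(0.899, 0.092, 0.009)
t=1.000: state=(0.734, 0.233, 0.034)
t=1.500: state=(0.471, 0.442, 0.087)
t=2.000: state=(0.234, 0.594, 0.171)
t=2.500: state=(0.103, 0.627, 0.270)
t=3.000: state=(0.046, 0.586, 0.367)
t=3.500: state=(0.022, 0.522, 0.456)
t=4.000: state=(0.012, 0.455, 0.534)
t=4.500: state=(0.007, 0.392, 0.601)
t=5.000: state=(0.004, 0.337, 0.659)
t=5.500: state=(0.003, 0.288, 0.709)
t=6.000: state=(0.002, 0.247, 0.752)
t=6.500: state=(0.001, 0.211, 0.788)
t=7.000: state=(0.001, 0.180, 0.819)
t=7.500: state=(0.001, 0.154, 0.846)
t=8.000: state=(0.001, 0.131, 0.868)
t=8.500: state=(0.001, 0.112, 0.888)
t=9.000: state=(0.001, 0.095, 0.904)
t=9.500: state=(0.000, 0.081, 0.918)
t=9.540: state=(0.000, 0.080, 0.919)
compare at T: S=0.000, I=0.080, R=0.919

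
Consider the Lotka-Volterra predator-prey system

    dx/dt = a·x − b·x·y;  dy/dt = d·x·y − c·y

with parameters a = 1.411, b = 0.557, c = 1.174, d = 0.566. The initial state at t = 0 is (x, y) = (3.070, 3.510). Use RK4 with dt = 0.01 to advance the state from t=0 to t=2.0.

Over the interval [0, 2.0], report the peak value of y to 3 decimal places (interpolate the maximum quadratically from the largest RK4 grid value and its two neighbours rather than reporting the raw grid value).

max y = 4.071

t=0.000: state=(3.070, 3.510)
step 1 (dt=0.01): k1=(-1.670, 1.978), k2=(-1.683, 1.967), k3=(-1.682, 1.967), k4=(-1.695, 1.956); state += dt/6·(k1+2k2+2k3+k4)
t=0.010: state=(3.053, 3.530)
t=0.020: state=(3.036, 3.549)
t=0.030: state=(3.019, 3.568)
continuing one RK4 step at a time; state shown every 10 steps (Δt=0.1):
t=0.100: state=(2.892, 3.695)
t=0.200: state=(2.699, 3.849)
t=0.300: state=(2.499, 3.965)
t=0.400: state=(2.303, 4.039)
t=0.500: state=(2.115, 4.070)
t=0.600: state=(1.942, 4.059)
t=0.700: state=(1.786, 4.011)
t=0.800: state=(1.648, 3.930)
t=0.900: state=(1.529, 3.823)
t=1.000: state=(1.428, 3.696)
t=1.100: state=(1.344, 3.555)
t=1.200: state=(1.275, 3.404)
t=1.300: state=(1.220, 3.248)
t=1.400: state=(1.177, 3.091)
t=1.500: state=(1.146, 2.935)
t=1.600: state=(1.125, 2.783)
t=1.700: state=(1.115, 2.637)
t=1.800: state=(1.112, 2.497)
t=1.900: state=(1.119, 2.365)
t=2.000: state=(1.133, 2.241)
largest grid value and its neighbours: y(0.510)=4.07081, y(0.520)=4.07113, y(0.530)=4.07104
parabola through these three points peaks at t≈0.523 with y≈4.07115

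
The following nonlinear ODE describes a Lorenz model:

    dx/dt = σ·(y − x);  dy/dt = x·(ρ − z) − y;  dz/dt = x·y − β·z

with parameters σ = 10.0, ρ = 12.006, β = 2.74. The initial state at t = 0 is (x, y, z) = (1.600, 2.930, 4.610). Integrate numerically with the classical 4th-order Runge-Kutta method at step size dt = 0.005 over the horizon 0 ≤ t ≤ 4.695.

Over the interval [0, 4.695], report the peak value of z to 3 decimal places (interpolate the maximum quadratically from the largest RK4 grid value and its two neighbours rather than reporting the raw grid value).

max z = 15.811

t=0.000: state=(1.600, 2.930, 4.610)
step 1 (dt=0.005): k1=(13.300, 8.904, -7.943), k2=(13.190, 9.160, -7.755), k3=(13.199, 9.156, -7.756), k4=(13.098, 9.411, -7.567); state += dt/6·(k1+2k2+2k3+k4)
t=0.005: state=(1.666, 2.976, 4.571)
t=0.010: state=(1.731, 3.024, 4.534)
t=0.015: state=(1.795, 3.075, 4.499)
continuing one RK4 step at a time; state shown every 40 steps (Δt=0.2):
t=0.200: state=(4.561, 6.520, 4.996)
t=0.400: state=(8.522, 9.519, 12.367)
t=0.600: state=(6.057, 3.608, 15.048)
t=0.800: state=(2.880, 2.290, 10.279)
t=1.000: state=(3.036, 3.657, 7.184)
t=1.200: state=(5.184, 6.643, 7.479)
t=1.400: state=(7.570, 7.898, 12.401)
t=1.600: state=(5.818, 4.324, 13.629)
t=1.800: state=(3.813, 3.450, 10.390)
t=2.000: state=(4.171, 4.807, 8.422)
t=2.200: state=(5.944, 6.891, 9.603)
t=2.400: state=(6.784, 6.463, 12.672)
t=2.600: state=(5.255, 4.423, 12.237)
t=2.800: state=(4.372, 4.361, 10.093)
t=3.000: state=(5.038, 5.630, 9.411)
t=3.200: state=(6.192, 6.568, 10.964)
t=3.400: state=(6.052, 5.584, 12.274)
t=3.600: state=(5.035, 4.662, 11.302)
t=3.800: state=(4.858, 5.044, 10.100)
t=4.000: state=(5.546, 5.953, 10.288)
t=4.200: state=(6.037, 6.037, 11.485)
t=4.400: state=(5.586, 5.238, 11.697)
t=4.600: state=(5.076, 4.980, 10.832)
t=4.695: state=(5.071, 5.153, 10.490)
largest grid value and its neighbours: z(0.525)=15.80528, z(0.530)=15.81101, z(0.535)=15.80708
parabola through these three points peaks at t≈0.530 with z≈15.81105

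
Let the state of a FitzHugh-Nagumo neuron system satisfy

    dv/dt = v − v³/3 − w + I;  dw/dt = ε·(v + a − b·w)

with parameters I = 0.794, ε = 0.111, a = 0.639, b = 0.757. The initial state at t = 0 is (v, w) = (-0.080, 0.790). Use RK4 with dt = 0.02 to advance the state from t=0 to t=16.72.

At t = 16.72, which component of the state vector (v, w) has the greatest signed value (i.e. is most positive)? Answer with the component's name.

t=0.000: state=(-0.080, 0.790)
step 1 (dt=0.02): k1=(-0.076, -0.004), k2=(-0.077, -0.004), k3=(-0.077, -0.004), k4=(-0.077, -0.004); state += dt/6·(k1+2k2+2k3+k4)
t=0.020: state=(-0.082, 0.790)
t=0.040: state=(-0.083, 0.790)
t=0.060: state=(-0.085, 0.790)
continuing one RK4 step at a time; state shown every 50 steps (Δt=1):
t=1.000: state=(-0.204, 0.780)
t=2.000: state=(-0.493, 0.750)
t=3.000: state=(-1.004, 0.679)
t=4.000: state=(-1.419, 0.560)
t=5.000: state=(-1.510, 0.425)
t=6.000: state=(-1.462, 0.300)
t=7.000: state=(-1.376, 0.192)
t=8.000: state=(-1.276, 0.104)
t=9.000: state=(-1.162, 0.034)
t=10.000: state=(-1.030, -0.018)
t=11.000: state=(-0.862, -0.049)
t=12.000: state=(-0.618, -0.057)
t=13.000: state=(-0.166, -0.029)
t=14.000: state=(0.864, 0.073)
t=15.000: state=(1.816, 0.289)
t=16.000: state=(1.875, 0.533)
t=16.720: state=(1.819, 0.695)
compare at T: v=1.819, w=0.695

largest component: v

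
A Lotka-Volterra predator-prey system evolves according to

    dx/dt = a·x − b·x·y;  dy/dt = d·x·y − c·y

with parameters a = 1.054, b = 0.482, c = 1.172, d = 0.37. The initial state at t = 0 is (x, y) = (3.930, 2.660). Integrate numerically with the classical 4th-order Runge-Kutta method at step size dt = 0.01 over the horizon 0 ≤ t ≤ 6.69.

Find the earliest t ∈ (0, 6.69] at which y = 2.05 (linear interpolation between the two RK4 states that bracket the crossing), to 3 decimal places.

t = 2.304

t=0.000: state=(3.930, 2.660)
step 1 (dt=0.01): k1=(-0.897, 0.750), k2=(-0.903, 0.747), k3=(-0.903, 0.747), k4=(-0.909, 0.744); state += dt/6·(k1+2k2+2k3+k4)
t=0.010: state=(3.921, 2.667)
t=0.020: state=(3.912, 2.675)
t=0.030: state=(3.903, 2.682)
continuing one RK4 step at a time; state shown every 25 steps (Δt=0.25):
t=0.250: state=(3.674, 2.822)
t=0.500: state=(3.381, 2.918)
t=0.750: state=(3.090, 2.936)
t=1.000: state=(2.831, 2.879)
t=1.250: state=(2.621, 2.763)
t=1.500: state=(2.468, 2.607)
t=1.750: state=(2.371, 2.432)
t=2.000: state=(2.327, 2.253)
t=2.250: state=(2.332, 2.085)
t=2.300: state=(2.339, 2.053)
next step: t=2.310: state=(2.340, 2.046) — y has crossed 2.05
linear interpolation between t=2.300 (2.05270) and t=2.310 (2.04642) → t≈2.304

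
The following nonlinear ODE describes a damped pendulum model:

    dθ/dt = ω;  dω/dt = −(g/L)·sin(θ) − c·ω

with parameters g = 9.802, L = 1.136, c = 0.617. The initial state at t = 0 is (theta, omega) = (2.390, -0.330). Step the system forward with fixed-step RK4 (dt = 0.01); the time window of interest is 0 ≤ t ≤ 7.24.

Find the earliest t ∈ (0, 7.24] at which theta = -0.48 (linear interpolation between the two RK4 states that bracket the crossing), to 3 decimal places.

t = 0.965

t=0.000: state=(2.390, -0.330)
step 1 (dt=0.01): k1=(-0.330, -5.688), k2=(-0.358, -5.681), k3=(-0.358, -5.682), k4=(-0.387, -5.675); state += dt/6·(k1+2k2+2k3+k4)
t=0.010: state=(2.386, -0.387)
t=0.020: state=(2.382, -0.444)
t=0.030: state=(2.378, -0.500)
continuing one RK4 step at a time; state shown every 25 steps (Δt=0.25):
t=0.250: state=(2.128, -1.787)
t=0.500: state=(1.478, -3.430)
t=0.750: state=(0.455, -4.524)
t=0.960: state=(-0.461, -3.936)
next step: t=0.970: state=(-0.500, -3.872) — theta has crossed -0.48
linear interpolation between t=0.960 (-0.46062) and t=0.970 (-0.49966) → t≈0.965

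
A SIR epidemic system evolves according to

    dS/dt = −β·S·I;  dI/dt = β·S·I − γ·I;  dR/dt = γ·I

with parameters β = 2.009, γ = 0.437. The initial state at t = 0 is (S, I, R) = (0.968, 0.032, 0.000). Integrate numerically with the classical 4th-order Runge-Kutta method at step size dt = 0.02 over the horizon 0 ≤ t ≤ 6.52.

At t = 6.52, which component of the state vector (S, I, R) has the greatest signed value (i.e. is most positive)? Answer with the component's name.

largest component: R

t=0.000: state=(0.968, 0.032, 0.000)
step 1 (dt=0.02): k1=(-0.062, 0.048, 0.014), k2=(-0.063, 0.049, 0.014), k3=(-0.063, 0.049, 0.014), k4=(-0.064, 0.050, 0.014); state += dt/6·(k1+2k2+2k3+k4)
t=0.020: state=(0.967, 0.033, 0.000)
t=0.040: state=(0.965, 0.034, 0.001)
t=0.060: state=(0.964, 0.035, 0.001)
continuing one RK4 step at a time; state shown every 25 steps (Δt=0.5):
t=0.500: state=(0.923, 0.067, 0.010)
t=1.000: state=(0.838, 0.130, 0.031)
t=1.500: state=(0.702, 0.228, 0.070)
t=2.000: state=(0.528, 0.340, 0.132)
t=2.500: state=(0.358, 0.426, 0.217)
t=3.000: state=(0.228, 0.457, 0.314)
t=3.500: state=(0.145, 0.442, 0.413)
t=4.000: state=(0.095, 0.400, 0.505)
t=4.500: state=(0.065, 0.348, 0.587)
t=5.000: state=(0.047, 0.296, 0.657)
t=5.500: state=(0.036, 0.248, 0.717)
t=6.000: state=(0.029, 0.205, 0.766)
t=6.500: state=(0.024, 0.170, 0.807)
t=6.520: state=(0.024, 0.168, 0.808)
compare at T: S=0.024, I=0.168, R=0.808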